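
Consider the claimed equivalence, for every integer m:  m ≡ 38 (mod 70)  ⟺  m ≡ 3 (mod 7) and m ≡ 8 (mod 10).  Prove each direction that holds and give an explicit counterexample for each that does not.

The biconditional holds.

Converse. If m ≡ 3 (mod 7) and m ≡ 8 (mod 10), then by the Chinese remainder theorem m ≡ 38 (mod 70). This is exactly m ≡ 38 (mod 70).

Forward direction. Suppose m ≡ 38 (mod 70); write m = 70j + 38. Since 7 ∣ 70, reducing mod 7 gives m ≡ 38 ≡ 3 (mod 7); since 10 ∣ 70, reducing mod 10 gives m ≡ 38 ≡ 8 (mod 10).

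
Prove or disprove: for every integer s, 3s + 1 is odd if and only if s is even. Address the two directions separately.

Equivalent; both directions hold.

(⇒) Suppose 3s + 1 is odd. Since 3 is odd, 3s and s have the same parity, so 3s + 1 ≡ s + 1 (mod 2). As 1 is odd, 3s + 1 is odd exactly when s is even. Thus s is even.

(⇐) Conversely, suppose s is even; write s = 2j. Then 3s + 1 = 3·(2j) + 1 = 2·3j + 1, which is odd.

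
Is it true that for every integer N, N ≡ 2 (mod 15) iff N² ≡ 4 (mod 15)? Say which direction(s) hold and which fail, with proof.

(→) Suppose N ≡ 2 (mod 15). Write N = 15j + 2. Then (15j + 2)² = 225j² + 60j + 4 = 15(15j² + 4j) + 4, so N² ≡ 4 (mod 15).

(←) This fails: take N = 7. Then 7² = 49 ≡ 4 (mod 15), yet 7 ≡ 7 (mod 15), not 2.

(⇒) holds; (⇐) fails.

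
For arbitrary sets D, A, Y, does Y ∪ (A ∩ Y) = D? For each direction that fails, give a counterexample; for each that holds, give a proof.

Neither inclusion holds.

(⊆) This inclusion fails. Take D = ∅, A = ∅, Y = {1}; then 1 ∈ Y ∪ (A ∩ Y) but 1 ∉ D.

(⊇) This inclusion fails. Take D = {1}, A = ∅, Y = ∅; then 1 ∈ D but 1 ∉ Y ∪ (A ∩ Y).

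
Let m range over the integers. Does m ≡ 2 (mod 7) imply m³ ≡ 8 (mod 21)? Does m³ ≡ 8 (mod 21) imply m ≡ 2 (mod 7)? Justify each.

(⇒) This fails: take m = 9. Then 9 ≡ 2 (mod 7), but 9³ = 729 ≡ 15 (mod 21), not 8.

(⇐) This fails: take m = 8. Then 8³ = 512 ≡ 8 (mod 21), yet 8 ≡ 1 (mod 7), not 2.

Neither direction holds.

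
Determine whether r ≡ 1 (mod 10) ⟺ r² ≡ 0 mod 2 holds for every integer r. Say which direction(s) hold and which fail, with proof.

[⇒] This fails: take r = 1. Then 1 ≡ 1 (mod 10), but 1² = 1 ≡ 1 (mod 2), not 0.

[⇐] This fails: take r = 0. Then 0² = 0 ≡ 0 (mod 2), yet 0 ≡ 0 (mod 10), not 1.

Both directions fail.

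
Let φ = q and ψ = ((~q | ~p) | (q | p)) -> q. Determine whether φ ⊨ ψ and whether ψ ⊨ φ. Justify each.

[⇒] Assume the antecedent. If q is true, ((~q | ~p) | (q | p)) -> q reduces to true regardless of the other variables. If q is false, the antecedent cannot hold. Either way ((~q | ~p) | (q | p)) -> q holds.

[⇐] Assume the antecedent. If q is true, q reduces to true regardless of the other variables. If q is false, the antecedent cannot hold. Either way q holds.

Both directions hold.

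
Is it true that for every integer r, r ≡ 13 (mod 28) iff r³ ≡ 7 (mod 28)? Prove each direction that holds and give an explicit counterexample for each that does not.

[⇒] This fails: take r = 13. Then 13 ≡ 13 (mod 28), but 13³ = 2197 ≡ 13 (mod 28), not 7.

[⇐] This fails: take r = 7. Then 7³ = 343 ≡ 7 (mod 28), yet 7 ≡ 7 (mod 28), not 13.

Neither implication holds.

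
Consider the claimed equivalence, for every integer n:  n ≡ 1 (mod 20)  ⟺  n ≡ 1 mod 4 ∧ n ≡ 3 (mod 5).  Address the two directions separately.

Forward direction. This fails: n = 1 gives 1 ≡ 1 (mod 20) but 1 ≡ 1 (mod 5), so the conjunction on the right does not hold.

Converse. This fails: n = 13 satisfies both congruences on the right (13 ≡ 1 mod 4 and 13 ≡ 3 mod 5) yet 13 ≡ 13 (mod 20), not 1.

Neither implication holds.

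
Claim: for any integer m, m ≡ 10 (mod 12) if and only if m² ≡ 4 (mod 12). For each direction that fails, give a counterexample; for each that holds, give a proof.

(⇒) holds; (⇐) fails.

(⇒) Suppose m ≡ 10 (mod 12). Write m = 12j + 10. Then (12j + 10)² = 144j² + 240j + 100 = 12(12j² + 20j + 8) + 4, so m² ≡ 4 (mod 12).

(⇐) This fails: take m = 2. Then 2² = 4 ≡ 4 (mod 12), yet 2 ≡ 2 (mod 12), not 10.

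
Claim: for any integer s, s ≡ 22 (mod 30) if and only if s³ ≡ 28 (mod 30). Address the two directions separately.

Both directions hold.

(⇐) Suppose s³ ≡ 28 (mod 30). The only residue r in {0, …, 29} with r³ ≡ 28 (mod 30) is r = 22, so s ≡ 22 (mod 30).

(⇒) Suppose s ≡ 22 (mod 30). Write s = 30j + 22. Then (30j + 22)³ = 27000j³ + 59400j² + 43560j + 10648 = 30(900j³ + 1980j² + 1452j + 354) + 28, so s³ ≡ 28 (mod 30).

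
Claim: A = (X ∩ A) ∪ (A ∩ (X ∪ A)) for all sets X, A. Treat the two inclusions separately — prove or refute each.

(⟸) Let x ∈ (X ∩ A) ∪ (A ∩ (X ∪ A)). Then either x ∈ A and x ∉ X; or x ∈ X ∩ A. In each case x ∈ A, so (X ∩ A) ∪ (A ∩ (X ∪ A)) ⊆ A.

(⟹) Let x ∈ A. Then either x ∈ A and x ∉ X; or x ∈ X ∩ A. In each case x ∈ (X ∩ A) ∪ (A ∩ (X ∪ A)), so A ⊆ (X ∩ A) ∪ (A ∩ (X ∪ A)).

Both inclusions hold.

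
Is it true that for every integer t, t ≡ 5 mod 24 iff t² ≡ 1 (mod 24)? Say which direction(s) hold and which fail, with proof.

(⇒) Suppose t ≡ 5 mod 24. Write t = 24j + 5. Then (24j + 5)² = 576j² + 240j + 25 = 24(24j² + 10j + 1) + 1, so t² ≡ 1 (mod 24).

(⇐) This fails: take t = 1. Then 1² = 1 ≡ 1 (mod 24), yet 1 ≡ 1 (mod 24), not 5.

Only the forward implication holds.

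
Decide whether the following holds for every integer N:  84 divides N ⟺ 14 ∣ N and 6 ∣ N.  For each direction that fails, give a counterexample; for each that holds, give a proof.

[⇐] This fails: take N = 42. Both 14 ∣ 42 and 6 ∣ 42, yet 42 is not a multiple of 84 (since 42 = 0·84 + 42), so 84 ∤ 42.

[⇒] If 84 ∣ N, write N = 84q. Since 84 = 6·14, N = 14·(6q), so 14 ∣ N; and since 84 = 14·6, N = 6·(14q), so 6 ∣ N.

Only the forward implication holds.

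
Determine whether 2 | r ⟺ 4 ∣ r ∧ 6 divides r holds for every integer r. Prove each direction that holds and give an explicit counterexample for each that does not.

(⇒) fails; (⇐) holds.

Forward direction. This fails: take r = 2. Certainly 2 ∣ 2, but 4 ∤ 2.

Converse. Suppose 4 ∣ r and 6 ∣ r. Any common multiple of 4 and 6 is a multiple of their lcm; here lcm(4, 6) = 4·6/gcd(4, 6) = 24/2 = 12, so 12 ∣ r. Since 2 ∣ 12, it follows that 2 ∣ r.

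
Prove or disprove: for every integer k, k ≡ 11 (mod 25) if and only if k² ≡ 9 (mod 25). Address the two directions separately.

[⇒] This fails: take k = 11. Then 11 ≡ 11 (mod 25), but 11² = 121 ≡ 21 (mod 25), not 9.

[⇐] This fails: take k = 3. Then 3² = 9 ≡ 9 (mod 25), yet 3 ≡ 3 (mod 25), not 11.

(⇒) fails and (⇐) fails.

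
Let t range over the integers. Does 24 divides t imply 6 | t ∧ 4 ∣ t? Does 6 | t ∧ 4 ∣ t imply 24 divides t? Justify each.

(⇒) If 24 ∣ t, write t = 24q. Since 24 = 4·6, t = 6·(4q), so 6 ∣ t; and since 24 = 6·4, t = 4·(6q), so 4 ∣ t.

(⇐) This fails: take t = 12. Both 6 ∣ 12 and 4 ∣ 12, yet 12 is not a multiple of 24 (since 12 = 0·24 + 12), so 24 ∤ 12.

Only the forward implication holds.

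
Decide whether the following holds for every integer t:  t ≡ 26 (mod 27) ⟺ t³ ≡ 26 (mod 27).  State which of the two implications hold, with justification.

(⟹) Suppose t ≡ 26 (mod 27). Write t = 27j + 26. Then (27j + 26)³ = 19683j³ + 56862j² + 54756j + 17576 = 27(729j³ + 2106j² + 2028j + 650) + 26, so t³ ≡ 26 (mod 27).

(⟸) This fails: take t = 8. Then 8³ = 512 ≡ 26 (mod 27), yet 8 ≡ 8 (mod 27), not 26.

Only the forward direction holds.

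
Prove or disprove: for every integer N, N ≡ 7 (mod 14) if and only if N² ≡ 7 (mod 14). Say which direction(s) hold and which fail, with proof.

Both implications hold.

(⟸) Suppose N² ≡ 7 (mod 14). The only residue r in {0, …, 13} with r² ≡ 7 (mod 14) is r = 7, so N ≡ 7 (mod 14).

(⟹) Suppose N ≡ 7 (mod 14). Write N = 14j + 7. Then (14j + 7)² = 196j² + 196j + 49 = 14(14j² + 14j + 3) + 7, so N² ≡ 7 (mod 14).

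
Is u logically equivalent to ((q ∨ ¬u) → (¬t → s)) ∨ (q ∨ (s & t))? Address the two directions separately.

(⟹) Assume the antecedent. If u is true, the consequent reduces to true regardless of the other variables. If u is false, the antecedent cannot hold. Either way the consequent holds.

(⟸) This fails. Under q = T, s = F, t = F, u = F, the left side is false but the right side is true.

The forward direction holds; the converse fails.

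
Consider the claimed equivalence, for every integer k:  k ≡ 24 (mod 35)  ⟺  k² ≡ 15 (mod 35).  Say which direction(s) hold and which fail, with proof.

Both directions fail.

(→) This fails: take k = 24. Then 24 ≡ 24 (mod 35), but 24² = 576 ≡ 16 (mod 35), not 15.

(←) This fails: take k = 15. Then 15² = 225 ≡ 15 (mod 35), yet 15 ≡ 15 (mod 35), not 24.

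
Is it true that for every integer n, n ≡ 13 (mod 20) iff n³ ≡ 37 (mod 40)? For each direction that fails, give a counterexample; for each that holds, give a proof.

Only the converse holds.

Converse. The residues r modulo 40 with r³ ≡ 37 (mod 40) are exactly {13}, and each is ≡ 13 (mod 20).

Forward direction. This fails: take n = 33. Then 33 ≡ 13 (mod 20), but 33³ = 35937 ≡ 17 (mod 40), not 37.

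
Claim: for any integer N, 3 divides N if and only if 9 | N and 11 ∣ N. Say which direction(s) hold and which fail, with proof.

[⇒] This fails: take N = 3. Certainly 3 ∣ 3, but 9 ∤ 3.

[⇐] Suppose 9 ∣ N and 11 ∣ N. Any common multiple of 9 and 11 is a multiple of their lcm; here gcd(9, 11) = 1, so lcm(9, 11) = 9·11 = 99, so 99 ∣ N. Since 3 ∣ 99, it follows that 3 ∣ N.

Not equivalent: only (⇐) holds.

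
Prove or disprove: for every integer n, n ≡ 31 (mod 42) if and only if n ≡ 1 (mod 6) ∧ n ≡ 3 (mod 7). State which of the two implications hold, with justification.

The biconditional holds.

(⇐) If n ≡ 1 (mod 6) and n ≡ 3 (mod 7), then by the Chinese remainder theorem n ≡ 31 (mod 42). This is exactly n ≡ 31 (mod 42).

(⇒) Suppose n ≡ 31 (mod 42); write n = 42j + 31. Since 6 ∣ 42, reducing mod 6 gives n ≡ 31 ≡ 1 (mod 6); since 7 ∣ 42, reducing mod 7 gives n ≡ 31 ≡ 3 (mod 7).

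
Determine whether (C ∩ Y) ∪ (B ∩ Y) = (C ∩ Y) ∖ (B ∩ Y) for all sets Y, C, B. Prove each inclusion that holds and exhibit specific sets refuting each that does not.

Forward inclusion. This inclusion fails. Take Y = {1}, C = ∅, B = {1}; then 1 ∈ (C ∩ Y) ∪ (B ∩ Y) but 1 ∉ (C ∩ Y) ∖ (B ∩ Y).

Reverse inclusion. Let x ∈ (C ∩ Y) ∖ (B ∩ Y). Then x ∈ Y ∩ C and x ∉ B, from which x ∈ (C ∩ Y) ∪ (B ∩ Y).

The sets are not equal: only the reverse inclusion holds.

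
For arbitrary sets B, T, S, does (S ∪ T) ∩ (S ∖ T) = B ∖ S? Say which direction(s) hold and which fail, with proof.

(⊆) fails and (⊇) fails.

Forward inclusion. This inclusion fails. Take B = ∅, T = ∅, S = {1}; then 1 ∈ (S ∪ T) ∩ (S ∖ T) but 1 ∉ B ∖ S.

Reverse inclusion. This inclusion fails. Take B = {1}, T = ∅, S = ∅; then 1 ∈ B ∖ S but 1 ∉ (S ∪ T) ∩ (S ∖ T).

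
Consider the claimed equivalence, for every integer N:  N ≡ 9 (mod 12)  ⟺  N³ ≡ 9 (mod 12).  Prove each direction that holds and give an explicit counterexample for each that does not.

Both directions hold.

(⇐) Suppose N³ ≡ 9 (mod 12). The only residue r in {0, …, 11} with r³ ≡ 9 (mod 12) is r = 9, so N ≡ 9 (mod 12).

(⇒) Suppose N ≡ 9 (mod 12). Write N = 12j + 9. Then (12j + 9)³ = 1728j³ + 3888j² + 2916j + 729 = 12(144j³ + 324j² + 243j + 60) + 9, so N³ ≡ 9 (mod 12).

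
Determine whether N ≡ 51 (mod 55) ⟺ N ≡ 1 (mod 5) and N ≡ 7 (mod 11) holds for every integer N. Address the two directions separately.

The biconditional holds.

(→) Suppose N ≡ 51 (mod 55); write N = 55j + 51. Since 5 ∣ 55, reducing mod 5 gives N ≡ 51 ≡ 1 (mod 5); since 11 ∣ 55, reducing mod 11 gives N ≡ 51 ≡ 7 (mod 11).

(←) Conversely, if N ≡ 1 (mod 5) and N ≡ 7 (mod 11), then by the Chinese remainder theorem N ≡ 51 (mod 55). This is exactly N ≡ 51 (mod 55).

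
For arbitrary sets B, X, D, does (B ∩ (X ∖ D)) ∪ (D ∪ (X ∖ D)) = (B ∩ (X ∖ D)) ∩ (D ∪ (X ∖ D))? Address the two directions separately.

Only the reverse inclusion holds.

Forward inclusion. This inclusion fails. Take B = ∅, X = {1}, D = ∅; then 1 ∈ (B ∩ (X ∖ D)) ∪ (D ∪ (X ∖ D)) but 1 ∉ (B ∩ (X ∖ D)) ∩ (D ∪ (X ∖ D)).

Reverse inclusion. Let x ∈ (B ∩ (X ∖ D)) ∩ (D ∪ (X ∖ D)). Then x ∈ B ∩ X and x ∉ D, from which x ∈ (B ∩ (X ∖ D)) ∪ (D ∪ (X ∖ D)).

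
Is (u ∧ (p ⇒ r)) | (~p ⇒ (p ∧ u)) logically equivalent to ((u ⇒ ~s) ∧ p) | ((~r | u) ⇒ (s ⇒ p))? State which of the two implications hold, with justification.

(⇒) fails and (⇐) fails.

[⇒] This fails. Under p = F, s = T, r = F, u = T, the left side is true but the right side is false.

[⇐] This fails. Under p = F, s = F, r = F, u = F, the left side is false but the right side is true.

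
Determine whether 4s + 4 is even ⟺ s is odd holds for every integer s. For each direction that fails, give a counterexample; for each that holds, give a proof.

(⇐) Suppose s is odd. Since 4 is even, 4s is even for every s, so 4s + 4 has the same parity as 4, which is even. Hence 4s + 4 is even.

(⇒) This fails: take s = 2. Then 4s + 4 = 12, which is even, yet s = 2 is even, not odd.

Not equivalent: only (⇐) holds.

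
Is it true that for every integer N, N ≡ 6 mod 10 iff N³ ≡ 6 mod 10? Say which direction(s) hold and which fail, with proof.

(→) Suppose N ≡ 6 mod 10. Write N = 10j + 6. Then (10j + 6)³ = 1000j³ + 1800j² + 1080j + 216 = 10(100j³ + 180j² + 108j + 21) + 6, so N³ ≡ 6 (mod 10).

(←) For the converse, argue contrapositively. If N ≢ 6 (mod 10), then N is congruent to one of 0, 1, 2, 3, 4, 5, 7, 8, 9 modulo 10, and these give N³ ≡ 0, 1, 8, 7, 4, 5, 3, 2, 9 respectively — never 6.

Both directions hold; the statement is true.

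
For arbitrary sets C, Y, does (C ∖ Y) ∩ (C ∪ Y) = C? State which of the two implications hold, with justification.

The sets are not equal: only the forward inclusion holds.

(⊇) This inclusion fails. Take C = {1}, Y = {1}; then 1 ∈ C but 1 ∉ (C ∖ Y) ∩ (C ∪ Y).

(⊆) Let x ∈ (C ∖ Y) ∩ (C ∪ Y). Then x ∈ C and x ∉ Y, from which x ∈ C.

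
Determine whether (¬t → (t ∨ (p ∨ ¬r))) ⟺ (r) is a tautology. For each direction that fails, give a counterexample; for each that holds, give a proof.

(⇒) fails and (⇐) fails.

[⇒] This fails. Under p = F, r = F, t = F, the left side is true but the right side is false.

[⇐] This fails. Under p = F, r = T, t = F, the left side is false but the right side is true.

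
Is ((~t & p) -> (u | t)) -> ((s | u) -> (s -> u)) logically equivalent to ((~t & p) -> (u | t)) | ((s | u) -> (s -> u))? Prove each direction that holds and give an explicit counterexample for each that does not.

[⇒] This fails. Under t = F, u = F, p = T, s = T, the left side is true but the right side is false.

[⇐] This fails. Under t = F, u = F, p = F, s = T, the left side is false but the right side is true.

Neither direction holds.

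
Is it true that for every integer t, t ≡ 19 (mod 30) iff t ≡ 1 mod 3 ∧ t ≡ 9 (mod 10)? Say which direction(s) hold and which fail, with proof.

Both implications hold.

[⇒] Suppose t ≡ 19 (mod 30); write t = 30j + 19. Since 3 ∣ 30, reducing mod 3 gives t ≡ 19 ≡ 1 (mod 3); since 10 ∣ 30, reducing mod 10 gives t ≡ 19 ≡ 9 (mod 10).

[⇐] Conversely, if t ≡ 1 (mod 3) and t ≡ 9 (mod 10), then by the Chinese remainder theorem t ≡ 19 (mod 30). This is exactly t ≡ 19 (mod 30).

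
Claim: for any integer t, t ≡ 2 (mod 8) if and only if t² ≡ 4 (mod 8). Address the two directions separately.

Converse. This fails: take t = 6. Then 6² = 36 ≡ 4 (mod 8), yet 6 ≡ 6 (mod 8), not 2.

Forward direction. Suppose t ≡ 2 (mod 8). Write t = 8j + 2. Then (8j + 2)² = 64j² + 32j + 4 = 8(8j² + 4j) + 4, so t² ≡ 4 (mod 8).

Not equivalent: only (⇒) holds.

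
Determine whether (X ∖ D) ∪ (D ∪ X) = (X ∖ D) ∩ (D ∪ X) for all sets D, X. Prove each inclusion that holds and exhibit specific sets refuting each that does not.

(⊆) This inclusion fails. Take D = {1}, X = ∅; then 1 ∈ (X ∖ D) ∪ (D ∪ X) but 1 ∉ (X ∖ D) ∩ (D ∪ X).

(⊇) Let x ∈ (X ∖ D) ∩ (D ∪ X). Then x ∈ X and x ∉ D, from which x ∈ (X ∖ D) ∪ (D ∪ X).

(⊆) fails; (⊇) holds.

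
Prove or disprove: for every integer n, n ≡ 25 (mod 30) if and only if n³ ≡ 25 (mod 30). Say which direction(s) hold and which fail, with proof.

(⇒) Suppose n ≡ 25 (mod 30). Write n = 30j + 25. Then (30j + 25)³ = 27000j³ + 67500j² + 56250j + 15625 = 30(900j³ + 2250j² + 1875j + 520) + 25, so n³ ≡ 25 (mod 30).

(⇐) Conversely, suppose n³ ≡ 25 (mod 30). The only residue r in {0, …, 29} with r³ ≡ 25 (mod 30) is r = 25, so n ≡ 25 (mod 30).

Both directions hold.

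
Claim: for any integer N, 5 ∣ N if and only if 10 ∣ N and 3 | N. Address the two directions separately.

(⇒) fails; (⇐) holds.

(→) This fails: take N = 5. Certainly 5 ∣ 5, but 10 ∤ 5.

(←) Suppose 10 ∣ N and 3 ∣ N. Any common multiple of 10 and 3 is a multiple of their lcm; here gcd(10, 3) = 1, so lcm(10, 3) = 10·3 = 30, so 30 ∣ N. Since 5 ∣ 30, it follows that 5 ∣ N.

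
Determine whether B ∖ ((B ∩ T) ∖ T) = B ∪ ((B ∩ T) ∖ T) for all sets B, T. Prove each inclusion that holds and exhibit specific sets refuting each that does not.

Both inclusions hold.

(⊇) Let x ∈ B ∪ ((B ∩ T) ∖ T). Then either x ∈ B and x ∉ T; or x ∈ B ∩ T. In each case x ∈ B ∖ ((B ∩ T) ∖ T), so B ∪ ((B ∩ T) ∖ T) ⊆ B ∖ ((B ∩ T) ∖ T).

(⊆) Let x ∈ B ∖ ((B ∩ T) ∖ T). Then either x ∈ B and x ∉ T; or x ∈ B ∩ T. In each case x ∈ B ∪ ((B ∩ T) ∖ T), so B ∖ ((B ∩ T) ∖ T) ⊆ B ∪ ((B ∩ T) ∖ T).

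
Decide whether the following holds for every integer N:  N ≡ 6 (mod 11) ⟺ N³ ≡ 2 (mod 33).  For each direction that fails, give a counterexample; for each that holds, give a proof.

(⇒) fails and (⇐) fails.

(→) This fails: take N = 6. Then 6 ≡ 6 (mod 11), but 6³ = 216 ≡ 18 (mod 33), not 2.

(←) This fails: take N = 29. Then 29³ = 24389 ≡ 2 (mod 33), yet 29 ≡ 7 (mod 11), not 6.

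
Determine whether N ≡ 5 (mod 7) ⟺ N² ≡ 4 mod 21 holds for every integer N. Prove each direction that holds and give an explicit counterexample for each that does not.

Neither direction holds.

(→) This fails: take N = 12. Then 12 ≡ 5 (mod 7), but 12² = 144 ≡ 18 (mod 21), not 4.

(←) This fails: take N = 2. Then 2² = 4 ≡ 4 (mod 21), yet 2 ≡ 2 (mod 7), not 5.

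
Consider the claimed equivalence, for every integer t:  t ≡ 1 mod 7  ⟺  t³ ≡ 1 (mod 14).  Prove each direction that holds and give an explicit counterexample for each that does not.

Neither direction holds.

(→) This fails: take t = 8. Then 8 ≡ 1 (mod 7), but 8³ = 512 ≡ 8 (mod 14), not 1.

(←) This fails: take t = 9. Then 9³ = 729 ≡ 1 (mod 14), yet 9 ≡ 2 (mod 7), not 1.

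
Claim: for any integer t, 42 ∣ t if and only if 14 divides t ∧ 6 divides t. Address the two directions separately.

(⇒) If 42 ∣ t, write t = 42q. Since 42 = 3·14, t = 14·(3q), so 14 ∣ t; and since 42 = 7·6, t = 6·(7q), so 6 ∣ t.

(⇐) Suppose 14 ∣ t and 6 ∣ t. Any common multiple of 14 and 6 is a multiple of their lcm; here lcm(14, 6) = 14·6/gcd(14, 6) = 84/2 = 42, so 42 ∣ t.

The biconditional holds.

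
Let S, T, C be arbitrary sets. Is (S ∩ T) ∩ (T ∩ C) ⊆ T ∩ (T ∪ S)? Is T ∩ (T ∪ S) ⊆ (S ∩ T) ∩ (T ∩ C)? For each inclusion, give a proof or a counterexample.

(⊇) This inclusion fails. Take S = ∅, T = {1}, C = ∅; then 1 ∈ T ∩ (T ∪ S) but 1 ∉ (S ∩ T) ∩ (T ∩ C).

(⊆) Let x ∈ (S ∩ T) ∩ (T ∩ C). Then x ∈ S ∩ T ∩ C, from which x ∈ T ∩ (T ∪ S).

Only the forward inclusion holds.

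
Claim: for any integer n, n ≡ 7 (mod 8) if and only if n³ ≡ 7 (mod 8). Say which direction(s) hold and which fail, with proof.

(⇒) Suppose n ≡ 7 (mod 8). Write n = 8j + 7. Then (8j + 7)³ = 512j³ + 1344j² + 1176j + 343 = 8(64j³ + 168j² + 147j + 42) + 7, so n³ ≡ 7 (mod 8).

(⇐) Conversely, suppose n³ ≡ 7 (mod 8). The only residue r in {0, …, 7} with r³ ≡ 7 (mod 8) is r = 7, so n ≡ 7 (mod 8).

Equivalent; both directions hold.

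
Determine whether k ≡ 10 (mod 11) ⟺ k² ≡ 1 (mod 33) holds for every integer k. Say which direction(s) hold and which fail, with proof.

Neither direction holds.

Forward direction. This fails: take k = 21. Then 21 ≡ 10 (mod 11), but 21² = 441 ≡ 12 (mod 33), not 1.

Converse. This fails: take k = 1. Then 1² = 1 ≡ 1 (mod 33), yet 1 ≡ 1 (mod 11), not 10.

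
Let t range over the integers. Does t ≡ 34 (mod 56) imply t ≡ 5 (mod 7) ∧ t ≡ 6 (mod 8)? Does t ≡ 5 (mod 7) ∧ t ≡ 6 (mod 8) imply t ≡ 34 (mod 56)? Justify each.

Forward direction. This fails: t = 34 gives 34 ≡ 34 (mod 56) but 34 ≡ 6 (mod 7), so the conjunction on the right does not hold.

Converse. This fails: t = 54 satisfies both congruences on the right (54 ≡ 5 mod 7 and 54 ≡ 6 mod 8) yet 54 ≡ 54 (mod 56), not 34.

(⇒) fails and (⇐) fails.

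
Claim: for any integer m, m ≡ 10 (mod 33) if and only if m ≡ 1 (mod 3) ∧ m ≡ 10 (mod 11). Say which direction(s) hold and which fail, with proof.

The biconditional holds.

Forward direction. Suppose m ≡ 10 (mod 33); write m = 33j + 10. Since 3 ∣ 33, reducing mod 3 gives m ≡ 10 ≡ 1 (mod 3); since 11 ∣ 33, reducing mod 11 gives m ≡ 10 (mod 11).

Converse. If m ≡ 1 (mod 3) and m ≡ 10 (mod 11), then by the Chinese remainder theorem m ≡ 10 (mod 33). This is exactly m ≡ 10 (mod 33).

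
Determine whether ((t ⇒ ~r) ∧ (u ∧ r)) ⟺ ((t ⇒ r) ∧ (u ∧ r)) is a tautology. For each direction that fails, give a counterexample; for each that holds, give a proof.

(⇒) Assume the antecedent. If u is true, the antecedent forces (u = T, r = T, t = F), and (t ⇒ r) ∧ (u ∧ r) holds there. If u is false, the antecedent cannot hold. Either way (t ⇒ r) ∧ (u ∧ r) holds.

(⇐) This fails. Under u = T, r = T, t = T, the left side is false but the right side is true.

Only the forward direction holds.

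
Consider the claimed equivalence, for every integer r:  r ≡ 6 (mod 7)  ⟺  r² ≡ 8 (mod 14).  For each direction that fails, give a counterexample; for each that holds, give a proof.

Neither implication holds.

(⟹) This fails: take r = 13. Then 13 ≡ 6 (mod 7), but 13² = 169 ≡ 1 (mod 14), not 8.

(⟸) This fails: take r = 8. Then 8² = 64 ≡ 8 (mod 14), yet 8 ≡ 1 (mod 7), not 6.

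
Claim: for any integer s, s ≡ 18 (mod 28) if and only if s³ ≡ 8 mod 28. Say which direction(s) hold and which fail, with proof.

Forward direction. Suppose s ≡ 18 (mod 28). Write s = 28j + 18. Then (28j + 18)³ = 21952j³ + 42336j² + 27216j + 5832 = 28(784j³ + 1512j² + 972j + 208) + 8, so s³ ≡ 8 (mod 28).

Converse. This fails: take s = 2. Then 2³ = 8 ≡ 8 (mod 28), yet 2 ≡ 2 (mod 28), not 18.

Only the forward implication holds.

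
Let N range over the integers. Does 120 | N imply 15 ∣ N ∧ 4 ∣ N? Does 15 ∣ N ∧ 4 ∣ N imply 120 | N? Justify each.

Not equivalent: only (⇒) holds.

(⇒) If 120 ∣ N, write N = 120q. Since 120 = 8·15, N = 15·(8q), so 15 ∣ N; and since 120 = 30·4, N = 4·(30q), so 4 ∣ N.

(⇐) This fails: take N = 60. Both 15 ∣ 60 and 4 ∣ 60, yet 60 is not a multiple of 120 (since 60 = 0·120 + 60), so 120 ∤ 60.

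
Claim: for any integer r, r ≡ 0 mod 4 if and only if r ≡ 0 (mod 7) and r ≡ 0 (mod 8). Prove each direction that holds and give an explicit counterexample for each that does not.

(⇒) This fails: r = 32 gives 32 ≡ 0 (mod 4) but 32 ≡ 4 (mod 7), so the conjunction on the right does not hold.

(⇐) Conversely, if r ≡ 0 (mod 7) and r ≡ 0 (mod 8), then by the Chinese remainder theorem r ≡ 0 (mod 56). Since 0 ≡ 0 (mod 4) and 4 ∣ 56, we get r ≡ 0 (mod 4).

The forward direction fails; the converse holds.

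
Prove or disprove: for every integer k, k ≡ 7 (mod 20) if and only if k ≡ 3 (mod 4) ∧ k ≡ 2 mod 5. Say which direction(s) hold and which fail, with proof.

Both directions hold.

(⟹) Suppose k ≡ 7 (mod 20); write k = 20j + 7. Since 4 ∣ 20, reducing mod 4 gives k ≡ 7 ≡ 3 (mod 4); since 5 ∣ 20, reducing mod 5 gives k ≡ 7 ≡ 2 (mod 5).

(⟸) Conversely, if k ≡ 3 (mod 4) and k ≡ 2 (mod 5), then by the Chinese remainder theorem k ≡ 7 (mod 20). This is exactly k ≡ 7 (mod 20).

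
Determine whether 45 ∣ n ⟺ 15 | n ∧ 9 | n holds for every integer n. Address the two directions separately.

(⇒) If 45 ∣ n, write n = 45q. Since 45 = 3·15, n = 15·(3q), so 15 ∣ n; and since 45 = 5·9, n = 9·(5q), so 9 ∣ n.

(⇐) Suppose 15 ∣ n and 9 ∣ n. Any common multiple of 15 and 9 is a multiple of their lcm; here lcm(15, 9) = 15·9/gcd(15, 9) = 135/3 = 45, so 45 ∣ n.

The biconditional holds.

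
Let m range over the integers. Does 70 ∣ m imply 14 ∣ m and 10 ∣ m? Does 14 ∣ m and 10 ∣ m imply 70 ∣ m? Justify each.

Both implications hold.

(→) If 70 ∣ m, write m = 70q. Since 70 = 5·14, m = 14·(5q), so 14 ∣ m; and since 70 = 7·10, m = 10·(7q), so 10 ∣ m.

(←) Suppose 14 ∣ m and 10 ∣ m. Any common multiple of 14 and 10 is a multiple of their lcm; here lcm(14, 10) = 14·10/gcd(14, 10) = 140/2 = 70, so 70 ∣ m.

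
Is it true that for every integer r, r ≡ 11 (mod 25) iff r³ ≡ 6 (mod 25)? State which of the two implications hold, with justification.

Equivalent; both directions hold.

(←) Suppose r³ ≡ 6 (mod 25). The only residue r in {0, …, 24} with r³ ≡ 6 (mod 25) is r = 11, so r ≡ 11 (mod 25).

(→) Suppose r ≡ 11 (mod 25). Write r = 25j + 11. Then (25j + 11)³ = 15625j³ + 20625j² + 9075j + 1331 = 25(625j³ + 825j² + 363j + 53) + 6, so r³ ≡ 6 (mod 25).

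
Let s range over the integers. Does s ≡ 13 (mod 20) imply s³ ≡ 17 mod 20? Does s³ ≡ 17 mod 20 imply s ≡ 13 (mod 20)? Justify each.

[⇒] Suppose s ≡ 13 (mod 20). Write s = 20j + 13. Then (20j + 13)³ = 8000j³ + 15600j² + 10140j + 2197 = 20(400j³ + 780j² + 507j + 109) + 17, so s³ ≡ 17 (mod 20).

[⇐] Conversely, suppose s³ ≡ 17 (mod 20). The only residue r in {0, …, 19} with r³ ≡ 17 (mod 20) is r = 13, so s ≡ 13 (mod 20).

Both directions hold.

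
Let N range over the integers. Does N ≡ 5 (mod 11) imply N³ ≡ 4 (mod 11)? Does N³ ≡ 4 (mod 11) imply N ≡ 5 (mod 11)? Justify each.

Both implications hold.

(⇐) Suppose N³ ≡ 4 (mod 11). The only residue r in {0, …, 10} with r³ ≡ 4 (mod 11) is r = 5, so N ≡ 5 (mod 11).

(⇒) Suppose N ≡ 5 (mod 11). Write N = 11j + 5. Then (11j + 5)³ = 1331j³ + 1815j² + 825j + 125 = 11(121j³ + 165j² + 75j + 11) + 4, so N³ ≡ 4 (mod 11).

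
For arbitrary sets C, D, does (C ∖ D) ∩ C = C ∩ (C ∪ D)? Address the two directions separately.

(⊆) holds; (⊇) fails.

(⊆) Let x ∈ (C ∖ D) ∩ C. Then x ∈ C and x ∉ D, from which x ∈ C ∩ (C ∪ D).

(⊇) This inclusion fails. Take C = {1}, D = {1}; then 1 ∈ C ∩ (C ∪ D) but 1 ∉ (C ∖ D) ∩ C.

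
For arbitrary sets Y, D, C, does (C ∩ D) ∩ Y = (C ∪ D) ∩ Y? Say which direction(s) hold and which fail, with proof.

(⊇) This inclusion fails. Take Y = {1}, D = {1}, C = ∅; then 1 ∈ (C ∪ D) ∩ Y but 1 ∉ (C ∩ D) ∩ Y.

(⊆) Let x ∈ (C ∩ D) ∩ Y. Then x ∈ Y ∩ D ∩ C, from which x ∈ (C ∪ D) ∩ Y.

The sets are not equal: only the forward inclusion holds.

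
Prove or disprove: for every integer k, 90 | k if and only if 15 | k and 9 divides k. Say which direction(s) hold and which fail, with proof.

Only the forward implication holds.

Forward direction. If 90 ∣ k, write k = 90q. Since 90 = 6·15, k = 15·(6q), so 15 ∣ k; and since 90 = 10·9, k = 9·(10q), so 9 ∣ k.

Converse. This fails: take k = 45. Both 15 ∣ 45 and 9 ∣ 45, yet 45 is not a multiple of 90 (since 45 = 0·90 + 45), so 90 ∤ 45.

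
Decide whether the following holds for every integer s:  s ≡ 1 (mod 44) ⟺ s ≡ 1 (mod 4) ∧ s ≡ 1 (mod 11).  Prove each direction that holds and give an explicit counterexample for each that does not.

[⇒] Suppose s ≡ 1 (mod 44); write s = 44j + 1. Since 4 ∣ 44, reducing mod 4 gives s ≡ 1 (mod 4); since 11 ∣ 44, reducing mod 11 gives s ≡ 1 (mod 11).

[⇐] Conversely, if s ≡ 1 (mod 4) and s ≡ 1 (mod 11), then by the Chinese remainder theorem s ≡ 1 (mod 44). This is exactly s ≡ 1 (mod 44).

Both directions hold.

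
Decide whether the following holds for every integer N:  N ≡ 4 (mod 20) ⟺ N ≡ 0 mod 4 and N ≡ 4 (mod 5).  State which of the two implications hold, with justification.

Both implications hold.

[⇐] If N ≡ 0 (mod 4) and N ≡ 4 (mod 5), then by the Chinese remainder theorem N ≡ 4 (mod 20). This is exactly N ≡ 4 (mod 20).

[⇒] Suppose N ≡ 4 (mod 20); write N = 20j + 4. Since 4 ∣ 20, reducing mod 4 gives N ≡ 4 ≡ 0 (mod 4); since 5 ∣ 20, reducing mod 5 gives N ≡ 4 (mod 5).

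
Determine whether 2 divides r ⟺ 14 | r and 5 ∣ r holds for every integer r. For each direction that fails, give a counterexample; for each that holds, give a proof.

Not equivalent: only (⇐) holds.

(⇐) Suppose 14 ∣ r and 5 ∣ r. Any common multiple of 14 and 5 is a multiple of their lcm; here gcd(14, 5) = 1, so lcm(14, 5) = 14·5 = 70, so 70 ∣ r. Since 2 ∣ 70, it follows that 2 ∣ r.

(⇒) This fails: take r = 2. Certainly 2 ∣ 2, but 14 ∤ 2.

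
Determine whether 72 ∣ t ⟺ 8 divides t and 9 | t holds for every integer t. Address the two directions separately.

The biconditional holds.

(⟹) If 72 ∣ t, write t = 72q. Since 72 = 9·8, t = 8·(9q), so 8 ∣ t; and since 72 = 8·9, t = 9·(8q), so 9 ∣ t.

(⟸) Suppose 8 ∣ t and 9 ∣ t. Any common multiple of 8 and 9 is a multiple of their lcm; here gcd(8, 9) = 1, so lcm(8, 9) = 8·9 = 72, so 72 ∣ t.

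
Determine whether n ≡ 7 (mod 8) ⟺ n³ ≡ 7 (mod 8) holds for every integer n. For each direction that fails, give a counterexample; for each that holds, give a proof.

Both directions hold; the statement is true.

Forward direction. Suppose n ≡ 7 (mod 8). Write n = 8j + 7. Then (8j + 7)³ = 512j³ + 1344j² + 1176j + 343 = 8(64j³ + 168j² + 147j + 42) + 7, so n³ ≡ 7 (mod 8).

Converse. For the converse, argue contrapositively. If n ≢ 7 (mod 8), then n is congruent to one of 0, 1, 2, 3, 4, 5, 6 modulo 8, and these give n³ ≡ 0, 1, 0, 3, 0, 5, 0 respectively — never 7.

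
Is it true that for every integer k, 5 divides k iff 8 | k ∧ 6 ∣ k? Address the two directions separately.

(→) This fails: take k = 5. Certainly 5 ∣ 5, but 8 ∤ 5.

(←) This fails: take k = 24. Both 8 ∣ 24 and 6 ∣ 24, yet 24 is not a multiple of 5 (since 24 = 4·5 + 4), so 5 ∤ 24.

(⇒) fails and (⇐) fails.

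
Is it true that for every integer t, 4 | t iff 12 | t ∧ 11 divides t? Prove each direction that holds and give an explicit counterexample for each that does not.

Forward direction. This fails: take t = 4. Certainly 4 ∣ 4, but 12 ∤ 4.

Converse. Suppose 12 ∣ t and 11 ∣ t. Any common multiple of 12 and 11 is a multiple of their lcm; here gcd(12, 11) = 1, so lcm(12, 11) = 12·11 = 132, so 132 ∣ t. Since 4 ∣ 132, it follows that 4 ∣ t.

The forward direction fails; the converse holds.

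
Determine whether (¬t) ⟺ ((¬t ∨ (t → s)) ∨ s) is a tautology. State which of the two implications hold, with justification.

Only the forward implication holds.

(⇒) Assume the antecedent. If s is true, (¬t ∨ (t → s)) ∨ s reduces to true regardless of the other variables. If s is false, the antecedent forces (s = F, t = F), and (¬t ∨ (t → s)) ∨ s holds there. Either way (¬t ∨ (t → s)) ∨ s holds.

(⇐) This fails. Under s = T, t = T, the left side is false but the right side is true.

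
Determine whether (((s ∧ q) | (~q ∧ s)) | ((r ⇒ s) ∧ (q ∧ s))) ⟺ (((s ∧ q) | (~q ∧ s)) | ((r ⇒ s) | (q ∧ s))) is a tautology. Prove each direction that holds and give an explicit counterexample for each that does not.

The forward direction holds; the converse fails.

(⟹) Assume the antecedent. If r is true, the antecedent forces (r = T, q = F, s = T) or (r = T, q = T, s = T), and the consequent holds there. If r is false, the consequent reduces to true regardless of the other variables. Either way the consequent holds.

(⟸) This fails. Under r = F, q = F, s = F, the left side is false but the right side is true.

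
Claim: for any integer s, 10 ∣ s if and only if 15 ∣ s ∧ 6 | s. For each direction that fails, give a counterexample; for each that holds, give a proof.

(⇒) This fails: take s = 10. Certainly 10 ∣ 10, but 15 ∤ 10.

(⇐) Suppose 15 ∣ s and 6 ∣ s. Any common multiple of 15 and 6 is a multiple of their lcm; here lcm(15, 6) = 15·6/gcd(15, 6) = 90/3 = 30, so 30 ∣ s. Since 10 ∣ 30, it follows that 10 ∣ s.

Only the reverse direction holds.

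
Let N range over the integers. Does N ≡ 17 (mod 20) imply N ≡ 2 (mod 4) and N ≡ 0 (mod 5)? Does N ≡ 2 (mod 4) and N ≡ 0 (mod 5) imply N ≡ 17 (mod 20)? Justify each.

Forward direction. This fails: N = 17 gives 17 ≡ 17 (mod 20) but 17 ≡ 1 (mod 4), so the conjunction on the right does not hold.

Converse. This fails: N = 10 satisfies both congruences on the right (10 ≡ 2 mod 4 and 10 ≡ 0 mod 5) yet 10 ≡ 10 (mod 20), not 17.

Both directions fail.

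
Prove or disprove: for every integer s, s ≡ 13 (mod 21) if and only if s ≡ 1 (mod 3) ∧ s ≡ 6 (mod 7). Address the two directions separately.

(←) If s ≡ 1 (mod 3) and s ≡ 6 (mod 7), then by the Chinese remainder theorem s ≡ 13 (mod 21). This is exactly s ≡ 13 (mod 21).

(→) Suppose s ≡ 13 (mod 21); write s = 21j + 13. Since 3 ∣ 21, reducing mod 3 gives s ≡ 13 ≡ 1 (mod 3); since 7 ∣ 21, reducing mod 7 gives s ≡ 13 ≡ 6 (mod 7).

Both directions hold; the statement is true.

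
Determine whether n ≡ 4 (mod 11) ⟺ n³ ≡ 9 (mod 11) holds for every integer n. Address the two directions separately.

Both directions hold.

Forward direction. Suppose n ≡ 4 (mod 11). Write n = 11j + 4. Then (11j + 4)³ = 1331j³ + 1452j² + 528j + 64 = 11(121j³ + 132j² + 48j + 5) + 9, so n³ ≡ 9 (mod 11).

Converse. For the converse, argue contrapositively. If n ≢ 4 (mod 11), then n is congruent to one of 0, 1, 2, 3, 5, 6, 7, 8, 9, 10 modulo 11, and these give n³ ≡ 0, 1, 8, 5, 4, 7, 2, 6, 3, 10 respectively — never 9.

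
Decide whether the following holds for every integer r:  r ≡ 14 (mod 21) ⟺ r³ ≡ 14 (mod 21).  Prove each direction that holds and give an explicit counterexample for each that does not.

The biconditional holds.

(⇒) Suppose r ≡ 14 (mod 21). Write r = 21j + 14. Then (21j + 14)³ = 9261j³ + 18522j² + 12348j + 2744 = 21(441j³ + 882j² + 588j + 130) + 14, so r³ ≡ 14 (mod 21).

(⇐) Conversely, suppose r³ ≡ 14 (mod 21). The only residue r in {0, …, 20} with r³ ≡ 14 (mod 21) is r = 14, so r ≡ 14 (mod 21).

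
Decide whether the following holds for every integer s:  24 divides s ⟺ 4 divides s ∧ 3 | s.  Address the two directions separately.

(⇒) holds; (⇐) fails.

(→) If 24 ∣ s, write s = 24q. Since 24 = 6·4, s = 4·(6q), so 4 ∣ s; and since 24 = 8·3, s = 3·(8q), so 3 ∣ s.

(←) This fails: take s = 12. Both 4 ∣ 12 and 3 ∣ 12, yet 12 is not a multiple of 24 (since 12 = 0·24 + 12), so 24 ∤ 12.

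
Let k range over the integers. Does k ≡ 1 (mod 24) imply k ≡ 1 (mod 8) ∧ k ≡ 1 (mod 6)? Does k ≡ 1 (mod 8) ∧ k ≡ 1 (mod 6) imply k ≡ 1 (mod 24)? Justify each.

Forward direction. Suppose k ≡ 1 (mod 24); write k = 24j + 1. Since 8 ∣ 24, reducing mod 8 gives k ≡ 1 (mod 8); since 6 ∣ 24, reducing mod 6 gives k ≡ 1 (mod 6).

Converse. If k ≡ 1 (mod 8) and k ≡ 1 (mod 6), then by the Chinese remainder theorem k ≡ 1 (mod 24). This is exactly k ≡ 1 (mod 24).

Equivalent; both directions hold.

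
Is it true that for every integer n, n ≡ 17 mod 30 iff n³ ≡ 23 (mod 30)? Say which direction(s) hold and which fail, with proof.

Both implications hold.

(⟹) Suppose n ≡ 17 mod 30. Write n = 30j + 17. Then (30j + 17)³ = 27000j³ + 45900j² + 26010j + 4913 = 30(900j³ + 1530j² + 867j + 163) + 23, so n³ ≡ 23 (mod 30).

(⟸) Conversely, suppose n³ ≡ 23 (mod 30). The only residue r in {0, …, 29} with r³ ≡ 23 (mod 30) is r = 17, so n ≡ 17 (mod 30).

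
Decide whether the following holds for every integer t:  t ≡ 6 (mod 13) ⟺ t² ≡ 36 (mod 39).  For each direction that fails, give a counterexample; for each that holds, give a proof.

(→) This fails: take t = 19. Then 19 ≡ 6 (mod 13), but 19² = 361 ≡ 10 (mod 39), not 36.

(←) This fails: take t = 33. Then 33² = 1089 ≡ 36 (mod 39), yet 33 ≡ 7 (mod 13), not 6.

(⇒) fails and (⇐) fails.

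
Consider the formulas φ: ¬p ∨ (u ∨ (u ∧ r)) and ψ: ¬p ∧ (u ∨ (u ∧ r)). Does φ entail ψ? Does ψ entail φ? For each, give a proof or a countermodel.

(⇒) This fails. Under r = F, p = F, u = F, the left side is true but the right side is false.

(⇐) Assume the antecedent. If r is true, the antecedent forces (r = T, p = F, u = T), and ¬p ∨ (u ∨ (u ∧ r)) holds there. If r is false, the antecedent forces (r = F, p = F, u = T), and ¬p ∨ (u ∨ (u ∧ r)) holds there. Either way ¬p ∨ (u ∨ (u ∧ r)) holds.

(⇒) fails; (⇐) holds.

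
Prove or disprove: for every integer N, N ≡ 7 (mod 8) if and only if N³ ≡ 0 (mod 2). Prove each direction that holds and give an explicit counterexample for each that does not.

(→) This fails: take N = 7. Then 7 ≡ 7 (mod 8), but 7³ = 343 ≡ 1 (mod 2), not 0.

(←) This fails: take N = 0. Then 0³ = 0 ≡ 0 (mod 2), yet 0 ≡ 0 (mod 8), not 7.

Neither direction holds.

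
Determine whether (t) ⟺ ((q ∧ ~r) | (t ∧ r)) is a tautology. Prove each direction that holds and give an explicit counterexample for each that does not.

Neither direction holds.

[⇒] This fails. Under r = F, q = F, t = T, the left side is true but the right side is false.

[⇐] This fails. Under r = F, q = T, t = F, the left side is false but the right side is true.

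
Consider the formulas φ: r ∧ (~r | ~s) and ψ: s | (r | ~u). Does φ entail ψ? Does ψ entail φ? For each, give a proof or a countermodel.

[⇐] This fails. Under s = F, u = F, r = F, the left side is false but the right side is true.

[⇒] Assume the antecedent. If s is true, the antecedent cannot hold. If s is false, the antecedent forces (s = F, u = F, r = T) or (s = F, u = T, r = T), and s | (r | ~u) holds there. Either way s | (r | ~u) holds.

(⇒) holds; (⇐) fails.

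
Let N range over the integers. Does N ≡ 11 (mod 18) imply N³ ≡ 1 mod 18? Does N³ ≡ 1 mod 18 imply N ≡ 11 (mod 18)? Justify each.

Neither direction holds.

Forward direction. This fails: take N = 11. Then 11 ≡ 11 (mod 18), but 11³ = 1331 ≡ 17 (mod 18), not 1.

Converse. This fails: take N = 1. Then 1³ = 1 ≡ 1 (mod 18), yet 1 ≡ 1 (mod 18), not 11.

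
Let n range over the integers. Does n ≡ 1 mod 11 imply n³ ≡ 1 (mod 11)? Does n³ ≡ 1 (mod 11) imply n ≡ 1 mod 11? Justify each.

[⇐] For the converse, argue contrapositively. If n ≢ 1 (mod 11), then n is congruent to one of 0, 2, 3, 4, 5, 6, 7, 8, 9, 10 modulo 11, and these give n³ ≡ 0, 8, 5, 9, 4, 7, 2, 6, 3, 10 respectively — never 1.

[⇒] Suppose n ≡ 1 mod 11. Write n = 11j + 1. Then (11j + 1)³ = 1331j³ + 363j² + 33j + 1 = 11(121j³ + 33j² + 3j) + 1, so n³ ≡ 1 (mod 11).

Both directions hold.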